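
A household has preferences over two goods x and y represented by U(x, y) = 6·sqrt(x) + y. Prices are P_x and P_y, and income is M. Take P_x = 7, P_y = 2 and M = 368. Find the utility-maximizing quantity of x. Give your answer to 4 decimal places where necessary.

MU_x = 3/√x, MU_y = 1. Tangency: 3/√x = P_x/P_y.
Thus x* = (3·P_y/P_x)² — independent of M — with the rest of income spent on y.
Plugging in: x* = (3·2/7)² = 0.7347.

x* = 0.7347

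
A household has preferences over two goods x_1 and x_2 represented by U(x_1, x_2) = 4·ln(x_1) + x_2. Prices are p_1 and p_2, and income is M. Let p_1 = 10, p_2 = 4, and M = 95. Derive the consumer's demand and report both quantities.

x_1* = 1.6, x_2* = 19.75

So x_1*(p_1,p_2) = 4·p_2/p_1, independent of income; and x_2* = (M − 4·p_2)/p_2.
At the given prices: x_1* = 4·4/10 = 1.6, and x_2* = 19.75.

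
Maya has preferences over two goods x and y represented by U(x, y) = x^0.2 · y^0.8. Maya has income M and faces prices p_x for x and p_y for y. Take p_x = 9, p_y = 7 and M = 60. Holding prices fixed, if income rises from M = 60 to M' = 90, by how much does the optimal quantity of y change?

Δy* = 3.4286

The MRS is (1/4)·y/x. Set MRS = p_x/p_y.
Rearranging, p_y·y = 4·p_x·x. Substituting into the budget gives p_x·x·(1 + 4) = M.
Demand: x*(p_x,p_y,M) = 0.2·M/p_x and y* = 0.8·M/p_y.
At p_x=9, p_y=7, M=60: y* = 0.8·60/7 = 6.8571.
At M' = 90: y* = 10.2857. Change: 10.2857 − 6.8571 = 3.4286.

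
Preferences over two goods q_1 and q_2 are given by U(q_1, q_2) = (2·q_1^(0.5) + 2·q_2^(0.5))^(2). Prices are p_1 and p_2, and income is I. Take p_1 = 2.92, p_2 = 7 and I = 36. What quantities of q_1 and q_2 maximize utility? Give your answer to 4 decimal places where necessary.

q_1* = 8.6997, q_2* = 1.5138

MRS = MU_q_1/MU_q_2 = (q_2/q_1)^(0.5). Set equal to p_1/p_2.
Solve for the ratio: q_2/q_1 = [p_1/p_2]^(2).
With the ratio pinned down, the budget gives q_1* = I/(p_1 + p_2·(q_2/q_1)) and q_2* = (q_2/q_1)·q_1*.
Numerically q_2/q_1 = 0.174008, so q_1* = 36/(2.92 + 7·0.174008) = 8.6997 and q_2* = 0.174008·8.6997 = 1.5138.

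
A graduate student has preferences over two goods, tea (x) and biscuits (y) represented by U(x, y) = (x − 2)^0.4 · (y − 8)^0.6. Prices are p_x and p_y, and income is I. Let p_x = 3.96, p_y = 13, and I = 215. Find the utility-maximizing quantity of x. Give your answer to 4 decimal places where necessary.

Let x' = x−2, y' = y−8. MRS = (2/3)·y'/x' = p_x/p_y.
Substituting into the budget: x* = 2 + 0.4·(I − 2·p_x − 8·p_y)/p_x, and y* = 8 + 0.6·(…)/p_y.
Discretionary income = 215 − 2·3.96 − 8·13 = 103.08; x* = 2 + 0.4·103.08/3.96 = 12.4121.

x* = 12.4121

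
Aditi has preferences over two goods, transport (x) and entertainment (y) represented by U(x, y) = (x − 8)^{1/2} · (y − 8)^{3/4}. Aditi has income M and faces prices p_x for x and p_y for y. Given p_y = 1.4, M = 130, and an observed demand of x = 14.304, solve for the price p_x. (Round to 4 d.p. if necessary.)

MRS = (2/3)·(y−8)/(x−8). Tangency with p_x/p_y gives y−8 = (3/2)·(p_x/p_y)·(x−8).
After buying the subsistence bundle (8, 8), a share 0.4 of the remaining income goes to x: x* = 8 + 0.4·(M − 8p_x − 8p_y)/p_x.
Set x* = 14.304 in the demand function and solve for p_x: p_x = 5.

p_x = 5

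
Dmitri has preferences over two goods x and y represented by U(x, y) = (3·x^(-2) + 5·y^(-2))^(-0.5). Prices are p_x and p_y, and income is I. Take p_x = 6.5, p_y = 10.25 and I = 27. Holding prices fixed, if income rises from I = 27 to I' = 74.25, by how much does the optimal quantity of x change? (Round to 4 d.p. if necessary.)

With the ratio pinned down, the budget gives x* = I/(p_x + p_y·(y/x)) and y* = (y/x)·x*.
Numerically y/x = 1.018621, so x* = 27/(6.5 + 10.25·1.018621) = 1.5938.
At I' = 74.25: x* = 4.3829. Change: 4.3829 − 1.5938 = 2.7891.

Δx* = 2.7891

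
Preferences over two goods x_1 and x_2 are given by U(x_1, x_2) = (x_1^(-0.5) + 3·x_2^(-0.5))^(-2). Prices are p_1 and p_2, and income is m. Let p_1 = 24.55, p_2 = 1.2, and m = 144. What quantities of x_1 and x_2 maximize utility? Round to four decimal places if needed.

x_1* = 3.3317, x_2* = 51.8392

Substitute x_2 = (x_2/x_1)·x_1 into the budget: x_1* = m/(p_1 + p_2·(x_2/x_1)).
Numerically x_2/x_1 = 15.559453, so x_1* = 144/(24.55 + 1.2·15.559453) = 3.3317 and x_2* = 15.559453·3.3317 = 51.8392.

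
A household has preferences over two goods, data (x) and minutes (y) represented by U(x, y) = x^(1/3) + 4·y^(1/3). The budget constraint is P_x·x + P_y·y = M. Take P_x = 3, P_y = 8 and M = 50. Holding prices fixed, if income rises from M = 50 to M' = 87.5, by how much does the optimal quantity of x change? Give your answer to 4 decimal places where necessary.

Δx* = 2.119

From the CES first-order condition, (1/4)·(y/x)^(2/3) = P_x/P_y.
Hence y/x = (4·P_x/P_y)^(1/(2/3)), i.e. raised to the 1.5 power.
Substitute y = (y/x)·x into the budget: x* = M/(P_x + P_y·(y/x)).
Numerically y/x = 1.837117, so x* = 50/(3 + 8·1.837117) = 2.8253.
At M' = 87.5: x* = 4.9444. Change: 4.9444 − 2.8253 = 2.119.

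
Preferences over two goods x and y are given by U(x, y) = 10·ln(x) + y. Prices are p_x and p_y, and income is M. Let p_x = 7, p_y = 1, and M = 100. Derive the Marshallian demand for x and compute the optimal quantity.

x* = 1.4286

Set MRS = p_x/p_y: (10/x)/1 = p_x/p_y.
So x*(p_x,p_y) = 10·p_y/p_x, independent of income; and y* = (M − 10·p_y)/p_y.
At the given prices: x* = 10·1/7 = 1.4286.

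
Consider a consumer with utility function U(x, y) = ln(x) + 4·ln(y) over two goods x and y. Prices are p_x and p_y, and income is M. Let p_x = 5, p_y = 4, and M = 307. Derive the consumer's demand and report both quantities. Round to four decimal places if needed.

x* = 12.28, y* = 61.4

Tangency: MRS = (1/4)·y/x = p_x/p_y.
So p_y·y = 4·p_x·x; combined with the budget, a share 0.2 of income goes to x.
Demand: x*(p_x,p_y,M) = 0.2·M/p_x and y* = 0.8·M/p_y.
At p_x=5, p_y=4, M=307: x* = 0.2·307/5 = 12.28, y* = 61.4.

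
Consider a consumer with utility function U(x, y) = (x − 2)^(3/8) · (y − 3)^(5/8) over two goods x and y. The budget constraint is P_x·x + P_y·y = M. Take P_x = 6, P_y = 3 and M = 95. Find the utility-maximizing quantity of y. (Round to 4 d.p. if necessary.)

This is Cobb-Douglas in (x−2, y−3): tangency gives 0.375·P_y·(y−3) = 0.625·P_x·(x−2).
After buying the subsistence bundle (2, 3), a share 0.375 of the remaining income goes to x: x* = 2 + 0.375·(M − 2P_x − 3P_y)/P_x.
Discretionary income = 95 − 2·6 − 3·3 = 74; y* = 3 + 0.625·74/3 = 18.4167.

y* = 18.4167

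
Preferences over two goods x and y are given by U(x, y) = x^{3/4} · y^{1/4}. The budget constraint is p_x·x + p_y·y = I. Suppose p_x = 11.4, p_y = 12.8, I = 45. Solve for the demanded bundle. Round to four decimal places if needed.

At p_x=11.4, p_y=12.8, I=45: x* = 0.75·45/11.4 = 2.9605, y* = 0.8789.

x* = 2.9605, y* = 0.8789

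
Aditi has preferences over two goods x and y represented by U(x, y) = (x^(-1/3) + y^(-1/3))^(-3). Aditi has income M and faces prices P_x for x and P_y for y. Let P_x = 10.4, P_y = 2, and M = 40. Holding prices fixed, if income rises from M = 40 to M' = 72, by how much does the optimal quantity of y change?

MRS = MU_x/MU_y = (y/x)^(4/3). Set equal to P_x/P_y.
Hence y/x = (P_x/P_y)^(1/(4/3)), i.e. raised to the 0.75 power.
With the ratio pinned down, the budget gives x* = M/(P_x + P_y·(y/x)) and y* = (y/x)·x*.
Numerically y/x = 3.443519, so x* = 40/(10.4 + 2·3.443519) = 2.3139 and y* = 3.443519·2.3139 = 7.9679.
At M' = 72: y* = 14.3422. Change: 14.3422 − 7.9679 = 6.3743.

Δy* = 6.3743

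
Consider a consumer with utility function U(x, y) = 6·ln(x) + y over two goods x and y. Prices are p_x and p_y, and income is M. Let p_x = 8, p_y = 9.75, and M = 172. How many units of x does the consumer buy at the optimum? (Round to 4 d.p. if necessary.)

Set MRS = p_x/p_y: (6/x)/1 = p_x/p_y.
So x*(p_x,p_y) = 6·p_y/p_x, independent of income; and y* = (M − 6·p_y)/p_y.
At the given prices: x* = 6·9.75/8 = 7.3125.

x* = 7.3125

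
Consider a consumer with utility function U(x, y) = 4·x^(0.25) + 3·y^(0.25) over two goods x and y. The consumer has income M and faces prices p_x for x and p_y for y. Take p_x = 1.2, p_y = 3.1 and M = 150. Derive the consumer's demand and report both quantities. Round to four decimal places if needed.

x* = 83.5217, y* = 16.0561

MRS = MU_x/MU_y = (4/3)·(y/x)^(0.75). Set equal to p_x/p_y.
Hence y/x = ((3/4)·p_x/p_y)^(1/(0.75)), i.e. raised to the 4/3 power.
With the ratio pinned down, the budget gives x* = M/(p_x + p_y·(y/x)) and y* = (y/x)·x*.
Numerically y/x = 0.192239, so x* = 150/(1.2 + 3.1·0.192239) = 83.5217 and y* = 0.192239·83.5217 = 16.0561.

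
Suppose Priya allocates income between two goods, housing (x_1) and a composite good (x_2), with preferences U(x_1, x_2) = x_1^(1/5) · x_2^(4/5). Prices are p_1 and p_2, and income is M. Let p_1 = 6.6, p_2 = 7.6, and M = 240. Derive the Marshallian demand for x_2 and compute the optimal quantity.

x_2* = 25.2632

Demand: x_1*(p_1,p_2,M) = 0.2·M/p_1 and x_2* = 0.8·M/p_2.
At p_1=6.6, p_2=7.6, M=240: x_2* = 0.8·240/7.6 = 25.2632.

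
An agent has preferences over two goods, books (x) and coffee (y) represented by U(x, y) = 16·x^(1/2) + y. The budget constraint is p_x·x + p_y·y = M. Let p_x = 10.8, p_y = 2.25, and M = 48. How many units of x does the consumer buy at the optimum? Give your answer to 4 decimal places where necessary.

MU_x = 8/√x, MU_y = 1. Tangency: 8/√x = p_x/p_y.
Thus x* = (8·p_y/p_x)² — independent of M — with the rest of income spent on y.
Plugging in: x* = (8·2.25/10.8)² = 2.7778.

x* = 2.7778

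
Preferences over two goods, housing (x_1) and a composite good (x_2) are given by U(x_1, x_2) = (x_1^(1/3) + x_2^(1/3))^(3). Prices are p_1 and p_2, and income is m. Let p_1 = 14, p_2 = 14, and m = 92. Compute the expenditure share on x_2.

Numerically x_2/x_1 = 1, so x_1* = 92/(14 + 14·1) = 3.2857 and x_2* = 1·3.2857 = 3.2857.
Expenditure on x_2: 14·3.2857 = 46; share = 0.5.

share on x_2 = 0.5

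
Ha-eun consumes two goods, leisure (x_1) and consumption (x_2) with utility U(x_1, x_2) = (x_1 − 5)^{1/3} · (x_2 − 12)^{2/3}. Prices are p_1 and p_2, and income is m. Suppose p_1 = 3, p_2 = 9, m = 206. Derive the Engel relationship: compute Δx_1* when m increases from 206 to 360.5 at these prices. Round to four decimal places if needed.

Δx_1* = 17.1667

Discretionary income = 206 − 5·3 − 12·9 = 83; x_1* = 5 + 1/3·83/3 = 14.2222.
At m' = 360.5: x_1* = 31.3889. Change: 31.3889 − 14.2222 = 17.1667.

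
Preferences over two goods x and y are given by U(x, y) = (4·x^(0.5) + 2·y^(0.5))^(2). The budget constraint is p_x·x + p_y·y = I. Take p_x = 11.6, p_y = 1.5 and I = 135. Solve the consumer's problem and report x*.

MU_x ∝ 4·x^(-0.5), MU_y ∝ 2·y^(-0.5), so MRS = 2·(y/x)^(0.5) = p_x/p_y.
Hence y/x = ((1/2)·p_x/p_y)^(1/(0.5)), i.e. raised to the 2 power.
With the ratio pinned down, the budget gives x* = I/(p_x + p_y·(y/x)) and y* = (y/x)·x*.
Numerically y/x = 14.951111, so x* = 135/(11.6 + 1.5·14.951111) = 3.9675.

x* = 3.9675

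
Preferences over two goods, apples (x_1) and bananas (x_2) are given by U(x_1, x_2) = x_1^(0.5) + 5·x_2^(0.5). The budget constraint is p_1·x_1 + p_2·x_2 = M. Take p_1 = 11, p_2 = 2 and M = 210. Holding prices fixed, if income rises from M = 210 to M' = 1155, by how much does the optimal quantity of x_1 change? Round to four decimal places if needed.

Δx_1* = 0.6203

MRS = MU_x_1/MU_x_2 = (1/5)·(x_2/x_1)^(0.5). Set equal to p_1/p_2.
Solve for the ratio: x_2/x_1 = [5·p_1/p_2]^(2).
With the ratio pinned down, the budget gives x_1* = M/(p_1 + p_2·(x_2/x_1)) and x_2* = (x_2/x_1)·x_1*.
Numerically x_2/x_1 = 756.25, so x_1* = 210/(11 + 2·756.25) = 0.1378.
At M' = 1155: x_1* = 0.7581. Change: 0.7581 − 0.1378 = 0.6203.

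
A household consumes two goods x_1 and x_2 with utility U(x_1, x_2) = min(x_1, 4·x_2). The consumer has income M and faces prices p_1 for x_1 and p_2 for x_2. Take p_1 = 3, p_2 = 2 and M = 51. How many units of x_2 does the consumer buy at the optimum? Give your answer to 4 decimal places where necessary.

Leontief preferences: the optimum is at the kink where x_1/4 = x_2/1, i.e. x_2 = (1/4)·x_1.
Budget: p_1·x_1 + p_2·(1/4)·x_1 = M, so (4·p_1 + p_2)·x_1 = 4·M.
Demand: x_1*(p_1,p_2,M) = 4·M/(4·p_1 + p_2), x_2* = M/(4·p_1 + p_2).
Here 4·3 + 2 = 14, giving x_2* = 3.6429.

x_2* = 3.6429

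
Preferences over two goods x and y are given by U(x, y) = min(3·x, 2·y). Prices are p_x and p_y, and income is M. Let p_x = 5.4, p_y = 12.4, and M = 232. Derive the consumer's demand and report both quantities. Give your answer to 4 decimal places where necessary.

x* = 9.6667, y* = 14.5

Demand: x*(p_x,p_y,M) = 2·M/(2·p_x + 3·p_y), y* = 3·M/(2·p_x + 3·p_y).
Here 2·5.4 + 3·12.4 = 48, giving x* = 9.6667 and y* = 14.5.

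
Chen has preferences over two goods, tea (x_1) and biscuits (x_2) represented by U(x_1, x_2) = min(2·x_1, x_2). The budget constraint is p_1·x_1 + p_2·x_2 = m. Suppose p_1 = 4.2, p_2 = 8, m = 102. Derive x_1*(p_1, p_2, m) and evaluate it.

x_1* = 5.0495

Demand: x_1*(p_1,p_2,m) = m/(p_1 + 2·p_2), x_2* = 2·m/(p_1 + 2·p_2).
Here 4.2 + 2·8 = 20.2, giving x_1* = 5.0495.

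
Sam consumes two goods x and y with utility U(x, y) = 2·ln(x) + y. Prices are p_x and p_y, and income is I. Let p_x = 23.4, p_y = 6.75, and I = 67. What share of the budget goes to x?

Set MRS = p_x/p_y: (2/x)/1 = p_x/p_y.
So x*(p_x,p_y) = 2·p_y/p_x, independent of income; and y* = (I − 2·p_y)/p_y.
At the given prices: x* = 2·6.75/23.4 = 0.5769, and y* = 7.9259.
Expenditure on x: 23.4·0.5769 = 13.5; share = 0.2015.

share on x = 0.2015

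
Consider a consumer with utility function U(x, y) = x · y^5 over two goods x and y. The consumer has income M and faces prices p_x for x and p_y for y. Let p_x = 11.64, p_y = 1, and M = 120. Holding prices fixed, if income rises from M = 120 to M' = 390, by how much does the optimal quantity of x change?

At p_x=11.64, p_y=1, M=120: x* = 1/6·120/11.64 = 1.7182.
At M' = 390: x* = 5.5842. Change: 5.5842 − 1.7182 = 3.866.

Δx* = 3.866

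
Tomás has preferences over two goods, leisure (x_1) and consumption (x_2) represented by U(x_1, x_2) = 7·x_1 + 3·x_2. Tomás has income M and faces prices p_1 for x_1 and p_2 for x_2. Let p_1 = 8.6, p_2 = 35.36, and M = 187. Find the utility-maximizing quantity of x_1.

x_1* = 21.7442

Linear utility — the consumer picks whichever good has higher MU/price: 7/8.6 = 0.814 vs 3/35.36 = 0.0848.
x_1 gives more utility per dollar, so spend all income on x_1: x_1* = M/p_1, x_2* = 0.
Numerically: x_1* = 21.7442, x_2* = 0.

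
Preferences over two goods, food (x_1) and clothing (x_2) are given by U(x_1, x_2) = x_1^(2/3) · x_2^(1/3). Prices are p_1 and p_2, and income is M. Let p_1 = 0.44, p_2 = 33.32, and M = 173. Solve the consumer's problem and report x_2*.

The MRS is 2·x_2/x_1. Set MRS = p_1/p_2.
Rearranging, p_2·x_2 = (1/2)·p_1·x_1. Substituting into the budget gives p_1·x_1·(1 + (1/2)) = M.
Demand: x_1*(p_1,p_2,M) = 2/3·M/p_1 and x_2* = 1/3·M/p_2.
At p_1=0.44, p_2=33.32, M=173: x_2* = 1/3·173/33.32 = 1.7307.

x_2* = 1.7307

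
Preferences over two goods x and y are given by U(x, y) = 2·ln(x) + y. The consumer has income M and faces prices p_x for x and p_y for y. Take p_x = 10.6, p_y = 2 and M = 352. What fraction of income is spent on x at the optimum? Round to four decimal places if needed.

share on x = 0.0114

MU_x = 2/x, MU_y = 1. Tangency: 2/x = p_x/p_y.
So x*(p_x,p_y) = 2·p_y/p_x, independent of income; and y* = (M − 2·p_y)/p_y.
At the given prices: x* = 2·2/10.6 = 0.3774, and y* = 174.
Expenditure on x: 10.6·0.3774 = 4; share = 0.0114.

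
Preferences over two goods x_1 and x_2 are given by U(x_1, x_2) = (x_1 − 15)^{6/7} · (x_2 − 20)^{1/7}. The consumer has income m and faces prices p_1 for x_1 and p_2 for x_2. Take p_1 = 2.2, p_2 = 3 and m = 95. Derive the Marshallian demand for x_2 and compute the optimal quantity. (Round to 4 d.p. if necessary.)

x_2* = 20.0952

After buying the subsistence bundle (15, 20), a share 6/7 of the remaining income goes to x_1: x_1* = 15 + 6/7·(m − 15p_1 − 20p_2)/p_1.
Discretionary income = 95 − 15·2.2 − 20·3 = 2; x_2* = 20 + 1/7·2/3 = 20.0952.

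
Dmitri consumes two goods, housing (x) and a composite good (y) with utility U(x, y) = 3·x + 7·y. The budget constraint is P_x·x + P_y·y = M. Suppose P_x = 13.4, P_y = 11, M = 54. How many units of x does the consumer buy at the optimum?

x* = 0

Perfect substitutes: compare marginal utility per dollar. 3/P_x vs 7/P_y → 0.2239 vs 0.6364.
y gives more utility per dollar, so spend all income on y: y* = M/P_y, x* = 0.
Numerically: x* = 0, y* = 4.9091.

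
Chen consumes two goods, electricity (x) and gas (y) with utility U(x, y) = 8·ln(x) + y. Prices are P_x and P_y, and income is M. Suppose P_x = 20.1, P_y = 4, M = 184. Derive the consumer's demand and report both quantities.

At the given prices: x* = 8·4/20.1 = 1.592, and y* = 38.

x* = 1.592, y* = 38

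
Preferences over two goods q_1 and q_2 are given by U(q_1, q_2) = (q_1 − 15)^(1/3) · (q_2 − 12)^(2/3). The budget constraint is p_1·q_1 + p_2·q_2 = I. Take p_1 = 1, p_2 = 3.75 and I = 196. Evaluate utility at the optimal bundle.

Let q_1' = q_1−15, q_2' = q_2−12. MRS = (1/2)·q_2'/q_1' = p_1/p_2.
Substituting into the budget: q_1* = 15 + 1/3·(I − 15·p_1 − 12·p_2)/p_1, and q_2* = 12 + 2/3·(…)/p_2.
Discretionary income = 196 − 15·1 − 12·3.75 = 136; q_1* = 15 + 1/3·136/1 = 60.3333; q_2* = 12 + 2/3·136/3.75 = 36.1778.
Utility at the optimum: U(60.3333, 36.1778) = 29.8138.

V = 29.8138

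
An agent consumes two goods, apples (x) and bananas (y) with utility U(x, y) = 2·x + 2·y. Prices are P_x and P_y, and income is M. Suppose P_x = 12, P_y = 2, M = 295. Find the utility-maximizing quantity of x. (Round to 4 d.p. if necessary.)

Linear utility — the consumer picks whichever good has higher MU/price: 2/12 = 0.1667 vs 2/2 = 1.
y gives more utility per dollar, so spend all income on y: y* = M/P_y, x* = 0.
Numerically: x* = 0, y* = 147.5.

x* = 0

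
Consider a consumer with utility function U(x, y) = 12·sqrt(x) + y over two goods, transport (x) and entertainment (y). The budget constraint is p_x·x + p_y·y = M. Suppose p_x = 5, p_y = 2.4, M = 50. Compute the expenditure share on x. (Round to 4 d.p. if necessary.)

share on x = 0.8294

Utility is quasi-linear in y; the FOC for x is 6/√x = p_x/p_y.
Solve: √x = 6·p_y/p_x, so x*(p_x,p_y) = (6·p_y/p_x)², and y* = (M − p_x·x*)/p_y.
Plugging in: x* = (6·2.4/5)² = 8.2944, y* = 3.5533.
Expenditure on x: 5·8.2944 = 41.472; share = 0.8294.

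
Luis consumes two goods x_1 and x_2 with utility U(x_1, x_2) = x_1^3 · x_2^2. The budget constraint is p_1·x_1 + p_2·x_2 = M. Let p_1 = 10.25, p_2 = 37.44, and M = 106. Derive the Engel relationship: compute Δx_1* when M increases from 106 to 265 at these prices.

Tangency: MRS = (3/2)·x_2/x_1 = p_1/p_2.
Rearranging, p_2·x_2 = (2/3)·p_1·x_1. Substituting into the budget gives p_1·x_1·(1 + (2/3)) = M.
Demand: x_1*(p_1,p_2,M) = 0.6·M/p_1 and x_2* = 0.4·M/p_2.
At p_1=10.25, p_2=37.44, M=106: x_1* = 0.6·106/10.25 = 6.2049.
At M' = 265: x_1* = 15.5122. Change: 15.5122 − 6.2049 = 9.3073.

Δx_1* = 9.3073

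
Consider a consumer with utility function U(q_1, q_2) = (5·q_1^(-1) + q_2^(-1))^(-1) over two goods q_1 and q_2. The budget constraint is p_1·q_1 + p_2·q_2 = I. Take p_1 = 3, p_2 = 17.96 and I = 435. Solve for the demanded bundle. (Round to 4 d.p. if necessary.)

q_1* = 69.2379, q_2* = 12.6551

MRS = MU_q_1/MU_q_2 = 5·(q_2/q_1)^(2). Set equal to p_1/p_2.
Solve for the ratio: q_2/q_1 = [(1/5)·p_1/p_2]^(0.5).
Substitute q_2 = (q_2/q_1)·q_1 into the budget: q_1* = I/(p_1 + p_2·(q_2/q_1)).
Numerically q_2/q_1 = 0.182777, so q_1* = 435/(3 + 17.96·0.182777) = 69.2379 and q_2* = 0.182777·69.2379 = 12.6551.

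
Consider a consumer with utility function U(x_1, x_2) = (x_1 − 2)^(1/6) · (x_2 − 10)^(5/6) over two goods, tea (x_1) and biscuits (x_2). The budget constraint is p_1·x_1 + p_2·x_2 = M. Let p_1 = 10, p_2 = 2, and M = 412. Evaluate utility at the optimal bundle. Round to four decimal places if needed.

V = 90.6445

Let x_1' = x_1−2, x_2' = x_2−10. MRS = (1/5)·x_2'/x_1' = p_1/p_2.
Substituting into the budget: x_1* = 2 + 1/6·(M − 2·p_1 − 10·p_2)/p_1, and x_2* = 10 + 5/6·(…)/p_2.
Discretionary income = 412 − 2·10 − 10·2 = 372; x_1* = 2 + 1/6·372/10 = 8.2; x_2* = 10 + 5/6·372/2 = 165.
Utility at the optimum: U(8.2, 165) = 90.6445.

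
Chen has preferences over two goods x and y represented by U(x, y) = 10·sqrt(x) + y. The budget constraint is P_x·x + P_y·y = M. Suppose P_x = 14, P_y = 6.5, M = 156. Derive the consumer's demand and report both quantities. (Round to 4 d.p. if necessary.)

x* = 5.389, y* = 12.3929

MU_x = 5/√x, MU_y = 1. Tangency: 5/√x = P_x/P_y.
Solve: √x = 5·P_y/P_x, so x*(P_x,P_y) = (5·P_y/P_x)², and y* = (M − P_x·x*)/P_y.
Plugging in: x* = (5·6.5/14)² = 5.389, y* = 12.3929.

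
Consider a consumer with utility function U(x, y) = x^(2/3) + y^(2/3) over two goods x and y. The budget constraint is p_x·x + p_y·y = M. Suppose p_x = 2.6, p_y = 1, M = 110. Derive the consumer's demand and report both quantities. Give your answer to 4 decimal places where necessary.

Substitute y = (y/x)·x into the budget: x* = M/(p_x + p_y·(y/x)).
Numerically y/x = 17.576, so x* = 110/(2.6 + 1·17.576) = 5.452 and y* = 17.576·5.452 = 95.8247.

x* = 5.452, y* = 95.8247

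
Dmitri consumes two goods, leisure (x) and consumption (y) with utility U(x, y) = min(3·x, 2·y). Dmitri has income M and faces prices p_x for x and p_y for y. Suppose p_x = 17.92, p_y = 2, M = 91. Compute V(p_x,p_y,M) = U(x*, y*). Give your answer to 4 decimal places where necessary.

Leontief preferences: the optimum is at the kink where x/2 = y/3, i.e. y = (3/2)·x.
Budget: p_x·x + p_y·(3/2)·x = M, so (2·p_x + 3·p_y)·x = 2·M.
Demand: x*(p_x,p_y,M) = 2·M/(2·p_x + 3·p_y), y* = 3·M/(2·p_x + 3·p_y).
Here 2·17.92 + 3·2 = 41.84, giving x* = 4.3499 and y* = 6.5249.
Utility at the optimum: U(4.3499, 6.5249) = 13.0497.

V = 13.0497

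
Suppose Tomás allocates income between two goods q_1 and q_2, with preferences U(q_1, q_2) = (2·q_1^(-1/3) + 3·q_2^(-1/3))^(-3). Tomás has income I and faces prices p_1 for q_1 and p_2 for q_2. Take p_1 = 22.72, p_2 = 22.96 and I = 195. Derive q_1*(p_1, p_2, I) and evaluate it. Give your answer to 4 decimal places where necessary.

MU_q_1 ∝ 2·q_1^(-4/3), MU_q_2 ∝ 3·q_2^(-4/3), so MRS = (2/3)·(q_2/q_1)^(4/3) = p_1/p_2.
Solve for the ratio: q_2/q_1 = [(3/2)·p_1/p_2]^(0.75).
With the ratio pinned down, the budget gives q_1* = I/(p_1 + p_2·(q_2/q_1)) and q_2* = (q_2/q_1)·q_1*.
Numerically q_2/q_1 = 1.344763, so q_1* = 195/(22.72 + 22.96·1.344763) = 3.6383.

q_1* = 3.6383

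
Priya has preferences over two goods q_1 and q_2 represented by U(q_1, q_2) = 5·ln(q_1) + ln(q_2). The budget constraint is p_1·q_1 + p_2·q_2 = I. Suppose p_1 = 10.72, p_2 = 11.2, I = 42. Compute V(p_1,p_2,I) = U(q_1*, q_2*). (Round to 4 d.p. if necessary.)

The MRS is 5·q_2/q_1. Set MRS = p_1/p_2.
Rearranging, p_2·q_2 = (1/5)·p_1·q_1. Substituting into the budget gives p_1·q_1·(1 + (1/5)) = I.
Demand: q_1*(p_1,p_2,I) = 5/6·I/p_1 and q_2* = 1/6·I/p_2.
At p_1=10.72, p_2=11.2, I=42: q_1* = 5/6·42/10.72 = 3.2649, q_2* = 0.625.
Utility at the optimum: U(3.2649, 0.625) = 5.4462.

V = 5.4462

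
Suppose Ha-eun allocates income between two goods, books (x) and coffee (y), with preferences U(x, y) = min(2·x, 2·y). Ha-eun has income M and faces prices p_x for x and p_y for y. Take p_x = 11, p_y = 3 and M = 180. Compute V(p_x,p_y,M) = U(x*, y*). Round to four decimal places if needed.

V = 25.7143

Here 2·11 + 2·3 = 28, giving x* = 12.8571 and y* = 12.8571.
Utility at the optimum: U(12.8571, 12.8571) = 25.7143.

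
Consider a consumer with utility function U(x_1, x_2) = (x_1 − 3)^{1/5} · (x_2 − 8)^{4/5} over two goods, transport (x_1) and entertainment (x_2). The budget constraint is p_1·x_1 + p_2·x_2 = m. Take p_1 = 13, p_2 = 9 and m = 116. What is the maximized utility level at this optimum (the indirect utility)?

This is Cobb-Douglas in (x_1−3, x_2−8): tangency gives 0.2·p_2·(x_2−8) = 0.8·p_1·(x_1−3).
After buying the subsistence bundle (3, 8), a share 0.2 of the remaining income goes to x_1: x_1* = 3 + 0.2·(m − 3p_1 − 8p_2)/p_1.
Discretionary income = 116 − 3·13 − 8·9 = 5; x_1* = 3 + 0.2·5/13 = 3.0769; x_2* = 8 + 0.8·5/9 = 8.4444.
Utility at the optimum: U(3.0769, 8.4444) = 0.3129.

V = 0.3129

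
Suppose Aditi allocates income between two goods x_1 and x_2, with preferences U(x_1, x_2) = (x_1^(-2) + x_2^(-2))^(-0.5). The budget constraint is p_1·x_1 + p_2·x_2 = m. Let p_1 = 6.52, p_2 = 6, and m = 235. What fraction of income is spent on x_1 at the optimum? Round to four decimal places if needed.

MRS = MU_x_1/MU_x_2 = (x_2/x_1)^(3). Set equal to p_1/p_2.
Hence x_2/x_1 = (p_1/p_2)^(1/(3)), i.e. raised to the 1/3 power.
With the ratio pinned down, the budget gives x_1* = m/(p_1 + p_2·(x_2/x_1)) and x_2* = (x_2/x_1)·x_1*.
Numerically x_2/x_1 = 1.028092, so x_1* = 235/(6.52 + 6·1.028092) = 18.5206 and x_2* = 1.028092·18.5206 = 19.0409.
Expenditure on x_1: 6.52·18.5206 = 120.7545; share = 0.5138.

share on x_1 = 0.5138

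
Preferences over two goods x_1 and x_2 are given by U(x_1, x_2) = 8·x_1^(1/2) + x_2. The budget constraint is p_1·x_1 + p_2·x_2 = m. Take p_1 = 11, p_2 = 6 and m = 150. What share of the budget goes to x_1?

share on x_1 = 0.3491

Utility is quasi-linear in x_2; the FOC for x_1 is 4/√x_1 = p_1/p_2.
Thus x_1* = (4·p_2/p_1)² — independent of m — with the rest of income spent on x_2.
Plugging in: x_1* = (4·6/11)² = 4.7603, x_2* = 16.2727.
Expenditure on x_1: 11·4.7603 = 52.3636; share = 0.3491.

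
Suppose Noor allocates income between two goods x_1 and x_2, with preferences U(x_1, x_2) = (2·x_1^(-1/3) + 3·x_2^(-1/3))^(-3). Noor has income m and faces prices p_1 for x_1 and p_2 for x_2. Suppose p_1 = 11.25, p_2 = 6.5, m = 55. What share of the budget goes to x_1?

From the CES first-order condition, (2/3)·(x_2/x_1)^(4/3) = p_1/p_2.
Solve for the ratio: x_2/x_1 = [(3/2)·p_1/p_2]^(0.75).
With the ratio pinned down, the budget gives x_1* = m/(p_1 + p_2·(x_2/x_1)) and x_2* = (x_2/x_1)·x_1*.
Numerically x_2/x_1 = 2.045257, so x_1* = 55/(11.25 + 6.5·2.045257) = 2.2409 and x_2* = 2.045257·2.2409 = 4.5831.
Expenditure on x_1: 11.25·2.2409 = 25.2097; share = 0.4584.

share on x_1 = 0.4584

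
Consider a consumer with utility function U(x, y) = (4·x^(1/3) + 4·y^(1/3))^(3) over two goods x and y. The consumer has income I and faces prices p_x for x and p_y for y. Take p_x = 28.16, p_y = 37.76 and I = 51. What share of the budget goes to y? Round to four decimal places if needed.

Substitute y = (y/x)·x into the budget: x* = I/(p_x + p_y·(y/x)).
Numerically y/x = 0.644022, so x* = 51/(28.16 + 37.76·0.644022) = 0.9718 and y* = 0.644022·0.9718 = 0.6259.
Expenditure on y: 37.76·0.6259 = 23.6333; share = 0.4634.

share on y = 0.4634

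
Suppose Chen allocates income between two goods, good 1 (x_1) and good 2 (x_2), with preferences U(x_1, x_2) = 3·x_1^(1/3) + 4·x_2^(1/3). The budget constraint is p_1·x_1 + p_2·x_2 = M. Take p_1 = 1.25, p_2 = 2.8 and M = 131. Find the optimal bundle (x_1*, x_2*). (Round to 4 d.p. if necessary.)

Numerically x_2/x_1 = 0.459236, so x_1* = 131/(1.25 + 2.8·0.459236) = 51.659 and x_2* = 0.459236·51.659 = 23.7237.

x_1* = 51.659, x_2* = 23.7237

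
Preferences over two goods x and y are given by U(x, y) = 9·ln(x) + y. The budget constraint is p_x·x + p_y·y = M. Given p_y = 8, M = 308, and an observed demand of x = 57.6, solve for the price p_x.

MU_x = 9/x, MU_y = 1. Tangency: 9/x = p_x/p_y.
So x*(p_x,p_y) = 9·p_y/p_x, independent of income; and y* = (M − 9·p_y)/p_y.
Set x* = 57.6 in the demand function and solve for p_x: p_x = 1.25.

p_x = 1.25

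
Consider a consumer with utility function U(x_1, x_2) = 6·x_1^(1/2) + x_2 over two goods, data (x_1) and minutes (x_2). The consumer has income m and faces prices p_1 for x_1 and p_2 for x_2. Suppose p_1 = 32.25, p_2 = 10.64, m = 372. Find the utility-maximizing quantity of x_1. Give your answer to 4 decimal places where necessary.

MU_x_1 = 3/√x_1, MU_x_2 = 1. Tangency: 3/√x_1 = p_1/p_2.
Thus x_1* = (3·p_2/p_1)² — independent of m — with the rest of income spent on x_2.
Plugging in: x_1* = (3·10.64/32.25)² = 0.9796.

x_1* = 0.9796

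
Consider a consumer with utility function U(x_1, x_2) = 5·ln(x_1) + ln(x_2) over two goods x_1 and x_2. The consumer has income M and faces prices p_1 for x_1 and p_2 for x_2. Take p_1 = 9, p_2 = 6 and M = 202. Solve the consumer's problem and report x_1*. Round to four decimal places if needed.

x_1* = 18.7037

The MRS is 5·x_2/x_1. Set MRS = p_1/p_2.
Rearranging, p_2·x_2 = (1/5)·p_1·x_1. Substituting into the budget gives p_1·x_1·(1 + (1/5)) = M.
Demand: x_1*(p_1,p_2,M) = 5/6·M/p_1 and x_2* = 1/6·M/p_2.
At p_1=9, p_2=6, M=202: x_1* = 5/6·202/9 = 18.7037.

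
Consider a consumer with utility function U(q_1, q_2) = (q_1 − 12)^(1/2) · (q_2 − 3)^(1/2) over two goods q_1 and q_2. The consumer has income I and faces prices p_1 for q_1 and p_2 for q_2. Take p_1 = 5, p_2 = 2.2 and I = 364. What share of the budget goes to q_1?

Let q_1' = q_1−12, q_2' = q_2−3. MRS = q_2'/q_1' = p_1/p_2.
After buying the subsistence bundle (12, 3), a share 0.5 of the remaining income goes to q_1: q_1* = 12 + 0.5·(I − 12p_1 − 3p_2)/p_1.
Discretionary income = 364 − 12·5 − 3·2.2 = 297.4; q_1* = 12 + 0.5·297.4/5 = 41.74; q_2* = 3 + 0.5·297.4/2.2 = 70.5909.
Expenditure on q_1: 5·41.74 = 208.7; share = 0.5734.

share on q_1 = 0.5734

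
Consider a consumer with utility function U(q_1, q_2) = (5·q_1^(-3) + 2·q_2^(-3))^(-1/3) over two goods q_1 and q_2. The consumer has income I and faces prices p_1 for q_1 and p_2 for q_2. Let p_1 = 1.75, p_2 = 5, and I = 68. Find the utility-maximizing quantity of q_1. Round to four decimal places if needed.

Numerically q_2/q_1 = 0.611691, so q_1* = 68/(1.75 + 5·0.611691) = 14.1418.

q_1* = 14.1418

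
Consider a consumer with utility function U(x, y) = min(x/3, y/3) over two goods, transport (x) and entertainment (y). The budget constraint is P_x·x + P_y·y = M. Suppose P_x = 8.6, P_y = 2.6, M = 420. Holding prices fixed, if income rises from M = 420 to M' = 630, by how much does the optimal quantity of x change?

Δx* = 18.75

Leontief preferences: the optimum is at the kink where x/3 = y/3, i.e. y = x.
Budget: P_x·x + P_y·x = M, so (3·P_x + 3·P_y)·x = 3·M.
Demand: x*(P_x,P_y,M) = 3·M/(3·P_x + 3·P_y), y* = 3·M/(3·P_x + 3·P_y).
Here 3·8.6 + 3·2.6 = 33.6, giving x* = 37.5.
At M' = 630: x* = 56.25. Change: 56.25 − 37.5 = 18.75.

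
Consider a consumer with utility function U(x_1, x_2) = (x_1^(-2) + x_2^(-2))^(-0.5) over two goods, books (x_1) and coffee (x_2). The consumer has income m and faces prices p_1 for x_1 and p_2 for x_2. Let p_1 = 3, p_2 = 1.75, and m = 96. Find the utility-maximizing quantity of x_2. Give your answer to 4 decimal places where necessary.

From the CES first-order condition, (x_2/x_1)^(3) = p_1/p_2.
Solve for the ratio: x_2/x_1 = [p_1/p_2]^(1/3).
With the ratio pinned down, the budget gives x_1* = m/(p_1 + p_2·(x_2/x_1)) and x_2* = (x_2/x_1)·x_1*.
Numerically x_2/x_1 = 1.196817, so x_1* = 96/(3 + 1.75·1.196817) = 18.8441 and x_2* = 1.196817·18.8441 = 22.553.

x_2* = 22.553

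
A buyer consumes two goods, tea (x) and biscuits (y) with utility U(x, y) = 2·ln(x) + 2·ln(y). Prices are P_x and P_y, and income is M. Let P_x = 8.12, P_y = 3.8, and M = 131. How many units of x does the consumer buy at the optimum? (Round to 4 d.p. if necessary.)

x* = 8.0665

The MRS is y/x. Set MRS = P_x/P_y.
So 2·P_y·y = 2·P_x·x; combined with the budget, a share 0.5 of income goes to x.
Demand: x*(P_x,P_y,M) = 0.5·M/P_x and y* = 0.5·M/P_y.
At P_x=8.12, P_y=3.8, M=131: x* = 0.5·131/8.12 = 8.0665.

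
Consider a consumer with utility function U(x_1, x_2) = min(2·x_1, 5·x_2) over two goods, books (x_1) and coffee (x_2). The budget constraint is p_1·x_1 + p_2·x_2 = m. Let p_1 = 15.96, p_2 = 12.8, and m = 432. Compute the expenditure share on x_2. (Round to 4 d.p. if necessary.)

With perfect complements, no substitution: consume in ratio x_1:x_2 = 5:2.
Budget: p_1·x_1 + p_2·(2/5)·x_1 = m, so (5·p_1 + 2·p_2)·x_1 = 5·m.
Demand: x_1*(p_1,p_2,m) = 5·m/(5·p_1 + 2·p_2), x_2* = 2·m/(5·p_1 + 2·p_2).
Here 5·15.96 + 2·12.8 = 105.4, giving x_1* = 20.4934 and x_2* = 8.1973.
Expenditure on x_2: 12.8·8.1973 = 104.926; share = 0.2429.

share on x_2 = 0.2429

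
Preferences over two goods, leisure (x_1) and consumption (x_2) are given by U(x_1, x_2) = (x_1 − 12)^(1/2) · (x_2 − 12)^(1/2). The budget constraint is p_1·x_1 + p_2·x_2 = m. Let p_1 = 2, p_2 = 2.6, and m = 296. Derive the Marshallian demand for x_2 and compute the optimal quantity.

x_2* = 58.3077

This is Cobb-Douglas in (x_1−12, x_2−12): tangency gives 0.5·p_2·(x_2−12) = 0.5·p_1·(x_1−12).
Substituting into the budget: x_1* = 12 + 0.5·(m − 12·p_1 − 12·p_2)/p_1, and x_2* = 12 + 0.5·(…)/p_2.
Discretionary income = 296 − 12·2 − 12·2.6 = 240.8; x_2* = 12 + 0.5·240.8/2.6 = 58.3077.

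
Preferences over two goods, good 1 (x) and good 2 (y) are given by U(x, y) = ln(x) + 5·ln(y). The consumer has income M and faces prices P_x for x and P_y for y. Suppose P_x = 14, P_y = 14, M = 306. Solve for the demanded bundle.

x* = 3.6429, y* = 18.2143

MU_x/MU_y = (y)/(5·x); tangency sets this equal to P_x/P_y.
So P_y·y = 5·P_x·x; combined with the budget, a share 1/6 of income goes to x.
Demand: x*(P_x,P_y,M) = 1/6·M/P_x and y* = 5/6·M/P_y.
At P_x=14, P_y=14, M=306: x* = 1/6·306/14 = 3.6429, y* = 18.2143.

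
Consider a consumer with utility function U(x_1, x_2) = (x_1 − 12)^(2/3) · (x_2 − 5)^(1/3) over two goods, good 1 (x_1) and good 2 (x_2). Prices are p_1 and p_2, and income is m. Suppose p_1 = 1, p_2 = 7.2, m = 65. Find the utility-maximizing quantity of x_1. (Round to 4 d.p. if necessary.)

Let x_1' = x_1−12, x_2' = x_2−5. MRS = 2·x_2'/x_1' = p_1/p_2.
After buying the subsistence bundle (12, 5), a share 2/3 of the remaining income goes to x_1: x_1* = 12 + 2/3·(m − 12p_1 − 5p_2)/p_1.
Discretionary income = 65 − 12·1 − 5·7.2 = 17; x_1* = 12 + 2/3·17/1 = 23.3333.

x_1* = 23.3333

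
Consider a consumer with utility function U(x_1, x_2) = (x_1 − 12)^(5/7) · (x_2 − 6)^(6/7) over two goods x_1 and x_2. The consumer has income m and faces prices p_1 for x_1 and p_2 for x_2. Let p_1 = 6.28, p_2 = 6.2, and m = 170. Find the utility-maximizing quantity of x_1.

Discretionary income = 170 − 12·6.28 − 6·6.2 = 57.44; x_1* = 12 + 5/11·57.44/6.28 = 16.1575.

x_1* = 16.1575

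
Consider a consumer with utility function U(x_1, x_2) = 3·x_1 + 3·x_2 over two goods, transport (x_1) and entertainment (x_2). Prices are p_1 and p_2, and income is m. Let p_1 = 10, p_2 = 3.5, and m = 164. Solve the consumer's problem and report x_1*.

x_1* = 0

Perfect substitutes: compare marginal utility per dollar. 3/p_1 vs 3/p_2 → 0.3 vs 0.8571.
x_2 gives more utility per dollar, so spend all income on x_2: x_2* = m/p_2, x_1* = 0.
Numerically: x_1* = 0, x_2* = 46.8571.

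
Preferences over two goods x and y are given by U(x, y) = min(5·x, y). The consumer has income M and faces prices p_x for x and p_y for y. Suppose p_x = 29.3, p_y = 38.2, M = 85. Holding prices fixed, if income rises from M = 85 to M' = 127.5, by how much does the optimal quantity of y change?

Leontief preferences: the optimum is at the kink where x/1 = y/5, i.e. y = 5·x.
Budget: p_x·x + p_y·5·x = M, so (p_x + 5·p_y)·x = M.
Demand: x*(p_x,p_y,M) = M/(p_x + 5·p_y), y* = 5·M/(p_x + 5·p_y).
Here 29.3 + 5·38.2 = 220.3, giving y* = 1.9292.
At M' = 127.5: y* = 2.8938. Change: 2.8938 − 1.9292 = 0.9646.

Δy* = 0.9646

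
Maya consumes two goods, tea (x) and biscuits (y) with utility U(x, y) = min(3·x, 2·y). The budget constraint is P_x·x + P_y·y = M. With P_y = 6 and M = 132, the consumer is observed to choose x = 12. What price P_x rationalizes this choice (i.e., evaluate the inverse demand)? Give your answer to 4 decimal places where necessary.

P_x = 2

With perfect complements, no substitution: consume in ratio x:y = 2:3.
Budget: P_x·x + P_y·(3/2)·x = M, so (2·P_x + 3·P_y)·x = 2·M.
Demand: x*(P_x,P_y,M) = 2·M/(2·P_x + 3·P_y), y* = 3·M/(2·P_x + 3·P_y).
Set x* = 12 in the demand function and solve for P_x: P_x = 2.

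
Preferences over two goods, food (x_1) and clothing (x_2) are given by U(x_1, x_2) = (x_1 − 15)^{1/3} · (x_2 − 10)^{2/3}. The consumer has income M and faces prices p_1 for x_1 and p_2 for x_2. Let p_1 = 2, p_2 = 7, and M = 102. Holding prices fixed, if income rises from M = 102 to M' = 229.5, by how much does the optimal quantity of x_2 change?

Substituting into the budget: x_1* = 15 + 1/3·(M − 15·p_1 − 10·p_2)/p_1, and x_2* = 10 + 2/3·(…)/p_2.
Discretionary income = 102 − 15·2 − 10·7 = 2; x_2* = 10 + 2/3·2/7 = 10.1905.
At M' = 229.5: x_2* = 22.3333. Change: 22.3333 − 10.1905 = 12.1429.

Δx_2* = 12.1429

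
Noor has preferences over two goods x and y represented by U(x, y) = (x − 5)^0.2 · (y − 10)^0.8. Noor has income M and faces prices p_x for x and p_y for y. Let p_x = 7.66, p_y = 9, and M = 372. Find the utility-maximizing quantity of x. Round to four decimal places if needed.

x* = 11.3629

Let x' = x−5, y' = y−10. MRS = (1/4)·y'/x' = p_x/p_y.
After buying the subsistence bundle (5, 10), a share 0.2 of the remaining income goes to x: x* = 5 + 0.2·(M − 5p_x − 10p_y)/p_x.
Discretionary income = 372 − 5·7.66 − 10·9 = 243.7; x* = 5 + 0.2·243.7/7.66 = 11.3629.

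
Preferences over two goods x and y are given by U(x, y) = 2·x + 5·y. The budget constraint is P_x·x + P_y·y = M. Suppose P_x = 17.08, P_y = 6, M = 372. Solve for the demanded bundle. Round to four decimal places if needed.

x* = 0, y* = 62

y gives more utility per dollar, so spend all income on y: y* = M/P_y, x* = 0.
Numerically: x* = 0, y* = 62.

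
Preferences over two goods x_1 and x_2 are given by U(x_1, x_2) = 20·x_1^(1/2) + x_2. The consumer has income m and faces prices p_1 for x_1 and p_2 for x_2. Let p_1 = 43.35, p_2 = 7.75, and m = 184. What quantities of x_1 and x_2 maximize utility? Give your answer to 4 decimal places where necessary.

Solve: √x_1 = 10·p_2/p_1, so x_1*(p_1,p_2) = (10·p_2/p_1)², and x_2* = (m − p_1·x_1*)/p_2.
Plugging in: x_1* = (10·7.75/43.35)² = 3.1961, x_2* = 5.8642.

x_1* = 3.1961, x_2* = 5.8642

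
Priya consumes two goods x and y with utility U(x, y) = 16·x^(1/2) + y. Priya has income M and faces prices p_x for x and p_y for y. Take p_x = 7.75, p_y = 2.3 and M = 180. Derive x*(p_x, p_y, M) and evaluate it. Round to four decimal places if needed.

Utility is quasi-linear in y; the FOC for x is 8/√x = p_x/p_y.
Thus x* = (8·p_y/p_x)² — independent of M — with the rest of income spent on y.
Plugging in: x* = (8·2.3/7.75)² = 5.6368.

x* = 5.6368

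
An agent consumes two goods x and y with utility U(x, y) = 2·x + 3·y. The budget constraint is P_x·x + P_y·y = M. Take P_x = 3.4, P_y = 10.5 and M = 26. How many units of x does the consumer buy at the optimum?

Linear utility — the consumer picks whichever good has higher MU/price: 2/3.4 = 0.5882 vs 3/10.5 = 0.2857.
x gives more utility per dollar, so spend all income on x: x* = M/P_x, y* = 0.
Numerically: x* = 7.6471, y* = 0.

x* = 7.6471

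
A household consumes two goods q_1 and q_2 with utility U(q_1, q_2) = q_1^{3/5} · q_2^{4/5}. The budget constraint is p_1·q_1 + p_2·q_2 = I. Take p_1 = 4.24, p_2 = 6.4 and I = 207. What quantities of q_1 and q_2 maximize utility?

Tangency: MRS = (3/4)·q_2/q_1 = p_1/p_2.
Rearranging, p_2·q_2 = (4/3)·p_1·q_1. Substituting into the budget gives p_1·q_1·(1 + (4/3)) = I.
Demand: q_1*(p_1,p_2,I) = 3/7·I/p_1 and q_2* = 4/7·I/p_2.
At p_1=4.24, p_2=6.4, I=207: q_1* = 3/7·207/4.24 = 20.9232, q_2* = 18.4821.

q_1* = 20.9232, q_2* = 18.4821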